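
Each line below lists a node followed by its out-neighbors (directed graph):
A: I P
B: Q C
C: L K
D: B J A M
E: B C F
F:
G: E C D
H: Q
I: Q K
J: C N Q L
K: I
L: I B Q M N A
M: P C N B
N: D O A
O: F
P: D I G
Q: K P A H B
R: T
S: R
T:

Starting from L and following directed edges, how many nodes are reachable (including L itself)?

BFS from L visits: L, Q, N, M, I, B, A, P, K, H, O, D, C, G, F, J, E
Reachable nodes: 17 of 20 total.

17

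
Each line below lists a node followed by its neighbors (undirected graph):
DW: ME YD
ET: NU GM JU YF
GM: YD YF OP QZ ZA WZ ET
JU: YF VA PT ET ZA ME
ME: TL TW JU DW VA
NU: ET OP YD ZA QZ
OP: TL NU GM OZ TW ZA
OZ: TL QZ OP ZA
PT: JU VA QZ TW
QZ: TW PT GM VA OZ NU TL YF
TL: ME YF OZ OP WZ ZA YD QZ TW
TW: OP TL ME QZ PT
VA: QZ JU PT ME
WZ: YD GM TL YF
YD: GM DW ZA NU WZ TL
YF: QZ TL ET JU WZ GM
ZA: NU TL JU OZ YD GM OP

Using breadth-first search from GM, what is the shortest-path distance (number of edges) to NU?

2

Level 0: GM
Level 1: ET, OP, QZ, WZ, YD, YF, ZA
Level 2: DW, JU, NU, OZ, PT, TL, TW, VA
Level 3: ME
NU first appears at level 2.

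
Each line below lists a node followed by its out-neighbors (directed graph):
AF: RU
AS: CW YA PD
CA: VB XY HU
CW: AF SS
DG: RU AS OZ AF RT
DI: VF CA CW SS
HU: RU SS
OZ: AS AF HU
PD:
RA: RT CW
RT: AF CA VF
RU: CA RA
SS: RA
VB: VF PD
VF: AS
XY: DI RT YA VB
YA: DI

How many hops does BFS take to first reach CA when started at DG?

2

Level 0: DG
Level 1: AF, AS, OZ, RT, RU
Level 2: CA, CW, HU, PD, RA, VF, YA
Level 3: DI, SS, VB, XY
CA first appears at level 2.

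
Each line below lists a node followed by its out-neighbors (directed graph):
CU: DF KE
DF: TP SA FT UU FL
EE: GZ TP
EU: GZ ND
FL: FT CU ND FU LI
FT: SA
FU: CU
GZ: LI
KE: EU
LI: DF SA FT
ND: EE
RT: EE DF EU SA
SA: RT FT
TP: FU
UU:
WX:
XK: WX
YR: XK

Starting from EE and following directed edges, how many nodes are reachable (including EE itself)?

15

BFS from EE visits: EE, GZ, TP, LI, FU, DF, SA, FT, CU, UU, FL, RT, KE, ND, EU
Reachable nodes: 15 of 18 total.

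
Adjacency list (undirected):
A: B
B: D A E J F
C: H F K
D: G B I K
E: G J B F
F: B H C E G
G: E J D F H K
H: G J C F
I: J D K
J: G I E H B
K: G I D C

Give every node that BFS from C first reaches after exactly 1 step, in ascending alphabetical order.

Level 0: C
Level 1: F, H, K
Level 2: B, D, E, G, I, J
Level 3: A

F, H, K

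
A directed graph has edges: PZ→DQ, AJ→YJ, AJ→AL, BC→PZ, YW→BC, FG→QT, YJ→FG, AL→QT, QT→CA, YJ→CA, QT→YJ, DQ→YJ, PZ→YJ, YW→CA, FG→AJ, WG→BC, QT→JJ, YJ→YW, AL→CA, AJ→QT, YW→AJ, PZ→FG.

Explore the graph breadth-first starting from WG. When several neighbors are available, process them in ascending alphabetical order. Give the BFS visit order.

WG -> BC -> PZ -> DQ -> FG -> YJ -> AJ -> QT -> CA -> YW -> AL -> JJ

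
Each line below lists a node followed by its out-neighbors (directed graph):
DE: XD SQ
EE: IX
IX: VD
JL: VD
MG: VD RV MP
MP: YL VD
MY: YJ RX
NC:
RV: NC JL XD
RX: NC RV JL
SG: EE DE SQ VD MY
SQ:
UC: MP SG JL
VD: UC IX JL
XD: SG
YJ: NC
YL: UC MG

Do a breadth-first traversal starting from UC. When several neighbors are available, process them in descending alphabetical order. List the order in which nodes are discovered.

Visit UC; enqueue SG, MP, JL → queue [SG, MP, JL]
Visit SG; enqueue VD, SQ, MY, EE, DE → queue [MP, JL, VD, SQ, MY, EE, DE]
Visit MP; enqueue YL → queue [JL, VD, SQ, MY, EE, DE, YL]
Visit JL → queue [VD, SQ, MY, EE, DE, YL]
Visit VD; enqueue IX → queue [SQ, MY, EE, DE, YL, IX]
Visit SQ → queue [MY, EE, DE, YL, IX]
Visit MY; enqueue YJ, RX → queue [EE, DE, YL, IX, YJ, RX]
Visit EE → queue [DE, YL, IX, YJ, RX]
Visit DE; enqueue XD → queue [YL, IX, YJ, RX, XD]
Visit YL; enqueue MG → queue [IX, YJ, RX, XD, MG]
Visit IX → queue [YJ, RX, XD, MG]
Visit YJ; enqueue NC → queue [RX, XD, MG, NC]
Visit RX; enqueue RV → queue [XD, MG, NC, RV]
Visit XD → queue [MG, NC, RV]
Visit MG → queue [NC, RV]
Visit NC → queue [RV]
Visit RV → queue []

UC, SG, MP, JL, VD, SQ, MY, EE, DE, YL, IX, YJ, RX, XD, MG, NC, RV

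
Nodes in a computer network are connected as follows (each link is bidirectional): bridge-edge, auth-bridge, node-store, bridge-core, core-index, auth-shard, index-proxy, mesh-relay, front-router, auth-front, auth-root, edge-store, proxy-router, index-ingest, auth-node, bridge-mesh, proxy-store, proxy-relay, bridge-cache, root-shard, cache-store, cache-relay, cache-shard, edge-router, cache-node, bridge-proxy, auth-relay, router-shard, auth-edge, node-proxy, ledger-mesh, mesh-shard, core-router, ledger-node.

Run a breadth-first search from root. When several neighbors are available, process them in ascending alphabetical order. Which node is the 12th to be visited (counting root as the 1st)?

Visit root; enqueue auth, shard → queue [auth, shard]
Visit auth; enqueue bridge, edge, front, node, relay → queue [shard, bridge, edge, front, node, relay]
Visit shard; enqueue cache, mesh, router → queue [bridge, edge, front, node, relay, cache, mesh, router]
Visit bridge; enqueue core, proxy → queue [edge, front, node, relay, cache, mesh, router, core, proxy]
Visit edge; enqueue store → queue [front, node, relay, cache, mesh, router, core, proxy, store]
Visit front → queue [node, relay, cache, mesh, router, core, proxy, store]
Visit node; enqueue ledger → queue [relay, cache, mesh, router, core, proxy, store, ledger]
Visit relay → queue [cache, mesh, router, core, proxy, store, ledger]
Visit cache → queue [mesh, router, core, proxy, store, ledger]
Visit mesh → queue [router, core, proxy, store, ledger]
Visit router → queue [core, proxy, store, ledger]
Visit core; enqueue index → queue [proxy, store, ledger, index]
Visit proxy → queue [store, ledger, index]
Visit store → queue [ledger, index]
Visit ledger → queue [index]
Visit index; enqueue ingest → queue [ingest]
Visit ingest → queue []

Visit order: root, auth, shard, bridge, edge, front, node, relay, cache, mesh, router, core, proxy, store, ledger, index, ingest

core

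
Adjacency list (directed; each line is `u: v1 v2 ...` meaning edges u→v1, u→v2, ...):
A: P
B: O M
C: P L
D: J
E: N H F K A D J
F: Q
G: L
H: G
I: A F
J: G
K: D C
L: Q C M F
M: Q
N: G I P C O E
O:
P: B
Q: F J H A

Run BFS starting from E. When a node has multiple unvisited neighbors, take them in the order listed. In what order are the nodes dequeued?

Visit E; enqueue N, H, F, K, A, D, J → queue [N, H, F, K, A, D, J]
Visit N; enqueue G, I, P, C, O → queue [H, F, K, A, D, J, G, I, P, C, O]
Visit H → queue [F, K, A, D, J, G, I, P, C, O]
Visit F; enqueue Q → queue [K, A, D, J, G, I, P, C, O, Q]
Visit K → queue [A, D, J, G, I, P, C, O, Q]
Visit A → queue [D, J, G, I, P, C, O, Q]
Visit D → queue [J, G, I, P, C, O, Q]
Visit J → queue [G, I, P, C, O, Q]
Visit G; enqueue L → queue [I, P, C, O, Q, L]
Visit I → queue [P, C, O, Q, L]
Visit P; enqueue B → queue [C, O, Q, L, B]
Visit C → queue [O, Q, L, B]
Visit O → queue [Q, L, B]
Visit Q → queue [L, B]
Visit L; enqueue M → queue [B, M]
Visit B → queue [M]
Visit M → queue []

E, N, H, F, K, A, D, J, G, I, P, C, O, Q, L, B, M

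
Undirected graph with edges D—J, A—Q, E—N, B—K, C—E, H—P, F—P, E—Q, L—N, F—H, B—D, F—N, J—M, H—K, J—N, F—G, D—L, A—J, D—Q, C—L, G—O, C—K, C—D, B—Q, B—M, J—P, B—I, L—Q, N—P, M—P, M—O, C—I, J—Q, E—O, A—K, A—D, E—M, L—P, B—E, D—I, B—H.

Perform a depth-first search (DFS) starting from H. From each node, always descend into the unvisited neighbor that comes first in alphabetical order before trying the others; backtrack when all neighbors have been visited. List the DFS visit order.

H, B, D, A, J, M, E, C, I, K, L, N, F, G, O, P, Q

Visit H
H → B
B → D
D → A
A → J
J → M
M → E
E → C
C → I
C → K
C → L
L → N
N → F
F → G
G → O
F → P
L → Q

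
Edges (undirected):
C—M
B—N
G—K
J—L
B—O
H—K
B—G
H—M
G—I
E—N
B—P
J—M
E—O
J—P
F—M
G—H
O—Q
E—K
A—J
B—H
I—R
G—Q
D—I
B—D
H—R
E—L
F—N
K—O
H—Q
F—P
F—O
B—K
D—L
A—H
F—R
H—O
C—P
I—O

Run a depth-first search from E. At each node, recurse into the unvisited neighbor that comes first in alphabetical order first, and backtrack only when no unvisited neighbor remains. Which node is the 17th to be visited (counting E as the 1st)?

Visit E
E → K
K → B
B → D
D → I
I → G
G → H
H → A
A → J
J → L
J → M
M → C
C → P
P → F
F → N
F → O
O → Q
F → R

Visit order: E, K, B, D, I, G, H, A, J, L, M, C, P, F, N, O, Q, R

Q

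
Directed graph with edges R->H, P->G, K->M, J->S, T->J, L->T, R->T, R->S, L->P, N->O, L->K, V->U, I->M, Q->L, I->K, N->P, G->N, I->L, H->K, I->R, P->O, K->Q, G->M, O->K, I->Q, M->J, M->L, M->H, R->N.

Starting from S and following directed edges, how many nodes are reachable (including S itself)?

BFS from S visits: S
Reachable nodes: 1 of 16 total.

1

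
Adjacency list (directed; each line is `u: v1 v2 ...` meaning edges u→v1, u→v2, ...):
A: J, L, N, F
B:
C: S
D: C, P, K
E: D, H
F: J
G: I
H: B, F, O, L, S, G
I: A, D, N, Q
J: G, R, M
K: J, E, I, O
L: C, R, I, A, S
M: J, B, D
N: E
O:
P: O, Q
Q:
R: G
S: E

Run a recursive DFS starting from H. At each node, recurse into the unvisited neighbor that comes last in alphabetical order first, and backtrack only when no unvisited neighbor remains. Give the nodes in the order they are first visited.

H, S, E, D, P, Q, O, K, J, R, G, I, N, A, L, C, F, M, B

Visit H
H → S
S → E
E → D
D → P
P → Q
P → O
D → K
K → J
J → R
R → G
G → I
I → N
I → A
A → L
L → C
A → F
J → M
M → B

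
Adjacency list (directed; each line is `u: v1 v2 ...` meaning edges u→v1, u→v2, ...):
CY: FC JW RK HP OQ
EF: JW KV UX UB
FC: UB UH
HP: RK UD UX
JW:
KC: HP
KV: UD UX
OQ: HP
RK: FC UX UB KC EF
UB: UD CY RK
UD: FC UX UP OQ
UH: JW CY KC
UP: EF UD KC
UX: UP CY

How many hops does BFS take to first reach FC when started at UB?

2

Level 0: UB
Level 1: CY, RK, UD
Level 2: EF, FC, HP, JW, KC, OQ, UP, UX
Level 3: KV, UH
FC first appears at level 2.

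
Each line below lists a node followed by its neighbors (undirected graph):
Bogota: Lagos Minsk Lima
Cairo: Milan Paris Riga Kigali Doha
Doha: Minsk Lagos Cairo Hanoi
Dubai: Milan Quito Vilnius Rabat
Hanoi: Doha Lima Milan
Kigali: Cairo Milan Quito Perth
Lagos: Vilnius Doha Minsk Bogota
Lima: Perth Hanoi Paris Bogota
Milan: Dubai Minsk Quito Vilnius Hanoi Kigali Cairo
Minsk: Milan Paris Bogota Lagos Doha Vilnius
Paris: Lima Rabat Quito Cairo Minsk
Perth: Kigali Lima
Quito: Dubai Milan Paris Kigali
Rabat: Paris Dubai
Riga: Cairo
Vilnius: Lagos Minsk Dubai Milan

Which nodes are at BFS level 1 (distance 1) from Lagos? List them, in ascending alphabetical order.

Level 0: Lagos
Level 1: Bogota, Doha, Minsk, Vilnius
Level 2: Cairo, Dubai, Hanoi, Lima, Milan, Paris
Level 3: Kigali, Perth, Quito, Rabat, Riga

Bogota, Doha, Minsk, Vilnius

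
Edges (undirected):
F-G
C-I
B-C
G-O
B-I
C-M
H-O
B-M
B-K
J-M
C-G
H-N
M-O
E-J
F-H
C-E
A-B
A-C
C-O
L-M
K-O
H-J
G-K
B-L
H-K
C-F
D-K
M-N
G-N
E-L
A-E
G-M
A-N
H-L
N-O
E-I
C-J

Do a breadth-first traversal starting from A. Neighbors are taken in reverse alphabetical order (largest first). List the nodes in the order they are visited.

Visit A; enqueue N, E, C, B → queue [N, E, C, B]
Visit N; enqueue O, M, H, G → queue [E, C, B, O, M, H, G]
Visit E; enqueue L, J, I → queue [C, B, O, M, H, G, L, J, I]
Visit C; enqueue F → queue [B, O, M, H, G, L, J, I, F]
Visit B; enqueue K → queue [O, M, H, G, L, J, I, F, K]
Visit O → queue [M, H, G, L, J, I, F, K]
Visit M → queue [H, G, L, J, I, F, K]
Visit H → queue [G, L, J, I, F, K]
Visit G → queue [L, J, I, F, K]
Visit L → queue [J, I, F, K]
Visit J → queue [I, F, K]
Visit I → queue [F, K]
Visit F → queue [K]
Visit K; enqueue D → queue [D]
Visit D → queue []

A, N, E, C, B, O, M, H, G, L, J, I, F, K, D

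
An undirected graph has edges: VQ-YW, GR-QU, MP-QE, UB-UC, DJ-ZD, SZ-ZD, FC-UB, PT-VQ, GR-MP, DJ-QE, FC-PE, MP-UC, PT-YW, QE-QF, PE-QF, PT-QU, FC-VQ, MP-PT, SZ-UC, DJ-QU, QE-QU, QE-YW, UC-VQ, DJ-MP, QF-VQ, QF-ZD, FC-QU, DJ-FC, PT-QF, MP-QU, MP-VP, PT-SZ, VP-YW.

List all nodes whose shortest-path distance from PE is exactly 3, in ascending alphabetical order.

GR, MP, SZ, UC, YW

Level 0: PE
Level 1: FC, QF
Level 2: DJ, PT, QE, QU, UB, VQ, ZD
Level 3: GR, MP, SZ, UC, YW
Level 4: VP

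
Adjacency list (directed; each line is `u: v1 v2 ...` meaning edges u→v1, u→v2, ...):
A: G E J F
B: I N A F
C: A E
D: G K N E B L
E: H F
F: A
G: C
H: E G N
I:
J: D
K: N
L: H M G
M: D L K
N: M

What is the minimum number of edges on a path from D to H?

Level 0: D
Level 1: B, E, G, K, L, N
Level 2: A, C, F, H, I, M
Level 3: J
H first appears at level 2.

2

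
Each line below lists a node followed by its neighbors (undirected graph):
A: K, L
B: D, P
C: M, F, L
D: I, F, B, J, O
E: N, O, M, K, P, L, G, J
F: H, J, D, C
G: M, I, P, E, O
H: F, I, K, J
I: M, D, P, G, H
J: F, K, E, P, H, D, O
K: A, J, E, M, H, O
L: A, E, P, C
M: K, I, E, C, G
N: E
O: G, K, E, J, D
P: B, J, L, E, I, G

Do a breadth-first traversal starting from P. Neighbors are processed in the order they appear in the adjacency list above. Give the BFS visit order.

Visit P; enqueue B, J, L, E, I, G → queue [B, J, L, E, I, G]
Visit B; enqueue D → queue [J, L, E, I, G, D]
Visit J; enqueue F, K, H, O → queue [L, E, I, G, D, F, K, H, O]
Visit L; enqueue A, C → queue [E, I, G, D, F, K, H, O, A, C]
Visit E; enqueue N, M → queue [I, G, D, F, K, H, O, A, C, N, M]
Visit I → queue [G, D, F, K, H, O, A, C, N, M]
Visit G → queue [D, F, K, H, O, A, C, N, M]
Visit D → queue [F, K, H, O, A, C, N, M]
Visit F → queue [K, H, O, A, C, N, M]
Visit K → queue [H, O, A, C, N, M]
Visit H → queue [O, A, C, N, M]
Visit O → queue [A, C, N, M]
Visit A → queue [C, N, M]
Visit C → queue [N, M]
Visit N → queue [M]
Visit M → queue []

P, B, J, L, E, I, G, D, F, K, H, O, A, C, N, M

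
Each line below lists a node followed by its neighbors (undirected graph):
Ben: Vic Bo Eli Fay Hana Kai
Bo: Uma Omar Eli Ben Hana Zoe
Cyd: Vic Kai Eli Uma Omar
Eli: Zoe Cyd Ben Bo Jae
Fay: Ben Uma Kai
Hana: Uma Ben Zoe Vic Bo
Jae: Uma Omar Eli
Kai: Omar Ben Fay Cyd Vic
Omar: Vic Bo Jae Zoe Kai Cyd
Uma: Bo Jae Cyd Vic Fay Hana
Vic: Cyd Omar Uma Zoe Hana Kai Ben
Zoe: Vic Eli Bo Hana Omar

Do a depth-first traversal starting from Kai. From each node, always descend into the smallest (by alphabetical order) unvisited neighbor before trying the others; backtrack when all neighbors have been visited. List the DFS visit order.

Kai Ben Bo Eli Cyd Omar Jae Uma Fay Hana Vic Zoe

Visit Kai
Kai → Ben
Ben → Bo
Bo → Eli
Eli → Cyd
Cyd → Omar
Omar → Jae
Jae → Uma
Uma → Fay
Uma → Hana
Hana → Vic
Vic → Zoe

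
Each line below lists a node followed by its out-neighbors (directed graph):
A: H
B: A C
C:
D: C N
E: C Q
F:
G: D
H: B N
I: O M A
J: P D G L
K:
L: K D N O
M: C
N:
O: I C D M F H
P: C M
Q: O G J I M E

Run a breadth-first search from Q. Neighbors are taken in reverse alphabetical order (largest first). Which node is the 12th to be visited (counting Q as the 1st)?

Visit Q; enqueue O, M, J, I, G, E → queue [O, M, J, I, G, E]
Visit O; enqueue H, F, D, C → queue [M, J, I, G, E, H, F, D, C]
Visit M → queue [J, I, G, E, H, F, D, C]
Visit J; enqueue P, L → queue [I, G, E, H, F, D, C, P, L]
Visit I; enqueue A → queue [G, E, H, F, D, C, P, L, A]
Visit G → queue [E, H, F, D, C, P, L, A]
Visit E → queue [H, F, D, C, P, L, A]
Visit H; enqueue N, B → queue [F, D, C, P, L, A, N, B]
Visit F → queue [D, C, P, L, A, N, B]
Visit D → queue [C, P, L, A, N, B]
Visit C → queue [P, L, A, N, B]
Visit P → queue [L, A, N, B]
Visit L; enqueue K → queue [A, N, B, K]
Visit A → queue [N, B, K]
Visit N → queue [B, K]
Visit B → queue [K]
Visit K → queue []

Visit order: Q, O, M, J, I, G, E, H, F, D, C, P, L, A, N, B, K

P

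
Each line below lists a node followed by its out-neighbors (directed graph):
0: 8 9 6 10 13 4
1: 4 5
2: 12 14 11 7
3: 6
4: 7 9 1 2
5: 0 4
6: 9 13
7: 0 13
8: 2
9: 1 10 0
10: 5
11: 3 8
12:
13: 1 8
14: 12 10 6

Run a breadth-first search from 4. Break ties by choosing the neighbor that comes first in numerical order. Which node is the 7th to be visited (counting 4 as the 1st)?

11

Visit 4; enqueue 1, 2, 7, 9 → queue [1, 2, 7, 9]
Visit 1; enqueue 5 → queue [2, 7, 9, 5]
Visit 2; enqueue 11, 12, 14 → queue [7, 9, 5, 11, 12, 14]
Visit 7; enqueue 0, 13 → queue [9, 5, 11, 12, 14, 0, 13]
Visit 9; enqueue 10 → queue [5, 11, 12, 14, 0, 13, 10]
Visit 5 → queue [11, 12, 14, 0, 13, 10]
Visit 11; enqueue 3, 8 → queue [12, 14, 0, 13, 10, 3, 8]
Visit 12 → queue [14, 0, 13, 10, 3, 8]
Visit 14; enqueue 6 → queue [0, 13, 10, 3, 8, 6]
Visit 0 → queue [13, 10, 3, 8, 6]
Visit 13 → queue [10, 3, 8, 6]
Visit 10 → queue [3, 8, 6]
Visit 3 → queue [8, 6]
Visit 8 → queue [6]
Visit 6 → queue []

Visit order: 4, 1, 2, 7, 9, 5, 11, 12, 14, 0, 13, 10, 3, 8, 6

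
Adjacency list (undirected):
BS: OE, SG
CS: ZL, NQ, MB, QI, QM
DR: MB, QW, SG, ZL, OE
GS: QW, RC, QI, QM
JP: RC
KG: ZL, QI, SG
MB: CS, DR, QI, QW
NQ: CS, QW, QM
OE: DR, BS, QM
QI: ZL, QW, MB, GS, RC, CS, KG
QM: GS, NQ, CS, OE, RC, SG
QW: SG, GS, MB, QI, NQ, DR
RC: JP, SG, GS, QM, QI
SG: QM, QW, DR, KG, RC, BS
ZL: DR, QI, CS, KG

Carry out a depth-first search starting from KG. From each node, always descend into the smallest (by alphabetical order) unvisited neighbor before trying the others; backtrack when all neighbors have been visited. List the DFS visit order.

Visit KG
KG → QI
QI → CS
CS → MB
MB → DR
DR → OE
OE → BS
BS → SG
SG → QM
QM → GS
GS → QW
QW → NQ
GS → RC
RC → JP
DR → ZL

KG, QI, CS, MB, DR, OE, BS, SG, QM, GS, QW, NQ, RC, JP, ZL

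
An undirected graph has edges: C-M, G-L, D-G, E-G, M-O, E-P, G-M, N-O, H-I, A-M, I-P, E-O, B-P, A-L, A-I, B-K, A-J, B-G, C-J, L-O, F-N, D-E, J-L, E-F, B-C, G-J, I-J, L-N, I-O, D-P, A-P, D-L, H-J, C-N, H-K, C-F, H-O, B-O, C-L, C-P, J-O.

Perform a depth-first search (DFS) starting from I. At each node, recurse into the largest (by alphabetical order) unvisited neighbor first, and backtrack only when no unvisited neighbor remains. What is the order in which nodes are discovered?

I -> P -> E -> O -> N -> L -> J -> H -> K -> B -> G -> M -> C -> F -> A -> D

Visit I
I → P
P → E
E → O
O → N
N → L
L → J
J → H
H → K
K → B
B → G
G → M
M → C
C → F
M → A
G → D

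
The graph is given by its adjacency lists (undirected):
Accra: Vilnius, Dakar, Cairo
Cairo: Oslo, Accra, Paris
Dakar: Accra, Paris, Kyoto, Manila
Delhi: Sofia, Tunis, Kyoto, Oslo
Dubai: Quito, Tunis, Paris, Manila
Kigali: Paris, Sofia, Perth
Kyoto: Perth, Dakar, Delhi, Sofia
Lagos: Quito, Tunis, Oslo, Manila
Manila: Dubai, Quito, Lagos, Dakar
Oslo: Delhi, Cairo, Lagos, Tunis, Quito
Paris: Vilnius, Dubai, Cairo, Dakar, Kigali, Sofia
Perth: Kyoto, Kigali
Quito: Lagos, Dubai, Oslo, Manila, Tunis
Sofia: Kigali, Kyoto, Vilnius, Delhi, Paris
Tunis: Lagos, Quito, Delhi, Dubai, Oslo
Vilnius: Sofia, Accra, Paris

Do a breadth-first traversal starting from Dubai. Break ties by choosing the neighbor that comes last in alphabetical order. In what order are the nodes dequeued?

Visit Dubai; enqueue Tunis, Quito, Paris, Manila → queue [Tunis, Quito, Paris, Manila]
Visit Tunis; enqueue Oslo, Lagos, Delhi → queue [Quito, Paris, Manila, Oslo, Lagos, Delhi]
Visit Quito → queue [Paris, Manila, Oslo, Lagos, Delhi]
Visit Paris; enqueue Vilnius, Sofia, Kigali, Dakar, Cairo → queue [Manila, Oslo, Lagos, Delhi, Vilnius, Sofia, Kigali, Dakar, Cairo]
Visit Manila → queue [Oslo, Lagos, Delhi, Vilnius, Sofia, Kigali, Dakar, Cairo]
Visit Oslo → queue [Lagos, Delhi, Vilnius, Sofia, Kigali, Dakar, Cairo]
Visit Lagos → queue [Delhi, Vilnius, Sofia, Kigali, Dakar, Cairo]
Visit Delhi; enqueue Kyoto → queue [Vilnius, Sofia, Kigali, Dakar, Cairo, Kyoto]
Visit Vilnius; enqueue Accra → queue [Sofia, Kigali, Dakar, Cairo, Kyoto, Accra]
Visit Sofia → queue [Kigali, Dakar, Cairo, Kyoto, Accra]
Visit Kigali; enqueue Perth → queue [Dakar, Cairo, Kyoto, Accra, Perth]
Visit Dakar → queue [Cairo, Kyoto, Accra, Perth]
Visit Cairo → queue [Kyoto, Accra, Perth]
Visit Kyoto → queue [Accra, Perth]
Visit Accra → queue [Perth]
Visit Perth → queue []

Dubai, Tunis, Quito, Paris, Manila, Oslo, Lagos, Delhi, Vilnius, Sofia, Kigali, Dakar, Cairo, Kyoto, Accra, Perth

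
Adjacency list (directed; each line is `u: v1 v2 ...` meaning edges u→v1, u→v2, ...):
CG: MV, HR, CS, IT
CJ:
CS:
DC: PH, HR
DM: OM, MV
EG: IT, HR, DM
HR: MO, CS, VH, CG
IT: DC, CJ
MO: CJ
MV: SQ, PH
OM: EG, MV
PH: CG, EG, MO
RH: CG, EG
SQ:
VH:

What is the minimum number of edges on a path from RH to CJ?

3

Level 0: RH
Level 1: CG, EG
Level 2: CS, DM, HR, IT, MV
Level 3: CJ, DC, MO, OM, PH, SQ, VH
CJ first appears at level 3.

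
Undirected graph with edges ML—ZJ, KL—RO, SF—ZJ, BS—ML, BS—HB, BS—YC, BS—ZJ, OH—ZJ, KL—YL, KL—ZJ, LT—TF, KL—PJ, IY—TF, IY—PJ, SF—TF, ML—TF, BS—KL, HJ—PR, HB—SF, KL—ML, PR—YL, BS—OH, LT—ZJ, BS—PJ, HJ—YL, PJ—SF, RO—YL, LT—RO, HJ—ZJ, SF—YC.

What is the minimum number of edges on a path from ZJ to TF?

Level 0: ZJ
Level 1: BS, HJ, KL, LT, ML, OH, SF
Level 2: HB, PJ, PR, RO, TF, YC, YL
Level 3: IY
TF first appears at level 2.

2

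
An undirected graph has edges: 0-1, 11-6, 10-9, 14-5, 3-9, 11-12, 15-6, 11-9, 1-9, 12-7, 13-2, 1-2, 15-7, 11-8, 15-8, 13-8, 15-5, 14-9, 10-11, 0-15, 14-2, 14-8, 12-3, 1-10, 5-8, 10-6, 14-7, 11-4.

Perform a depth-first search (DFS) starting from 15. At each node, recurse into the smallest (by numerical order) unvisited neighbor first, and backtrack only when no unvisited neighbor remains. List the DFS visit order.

Visit 15
15 → 0
0 → 1
1 → 2
2 → 13
13 → 8
8 → 5
5 → 14
14 → 7
7 → 12
12 → 3
3 → 9
9 → 10
10 → 6
6 → 11
11 → 4

15 -> 0 -> 1 -> 2 -> 13 -> 8 -> 5 -> 14 -> 7 -> 12 -> 3 -> 9 -> 10 -> 6 -> 11 -> 4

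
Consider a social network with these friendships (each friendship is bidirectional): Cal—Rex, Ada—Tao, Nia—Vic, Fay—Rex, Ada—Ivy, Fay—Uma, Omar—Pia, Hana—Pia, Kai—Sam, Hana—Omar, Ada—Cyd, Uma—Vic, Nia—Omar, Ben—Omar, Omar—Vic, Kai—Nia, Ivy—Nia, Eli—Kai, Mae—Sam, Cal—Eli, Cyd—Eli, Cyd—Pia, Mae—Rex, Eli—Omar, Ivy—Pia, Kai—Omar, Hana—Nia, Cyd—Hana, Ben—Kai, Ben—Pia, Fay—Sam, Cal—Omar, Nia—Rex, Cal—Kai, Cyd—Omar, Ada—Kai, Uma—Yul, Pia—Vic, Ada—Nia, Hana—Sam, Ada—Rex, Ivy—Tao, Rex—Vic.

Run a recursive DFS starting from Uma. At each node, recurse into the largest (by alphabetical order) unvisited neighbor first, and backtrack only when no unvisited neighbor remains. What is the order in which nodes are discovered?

Uma -> Yul -> Vic -> Rex -> Nia -> Omar -> Pia -> Ivy -> Tao -> Ada -> Kai -> Sam -> Mae -> Hana -> Cyd -> Eli -> Cal -> Fay -> Ben

Visit Uma
Uma → Yul
Uma → Vic
Vic → Rex
Rex → Nia
Nia → Omar
Omar → Pia
Pia → Ivy
Ivy → Tao
Tao → Ada
Ada → Kai
Kai → Sam
Sam → Mae
Sam → Hana
Hana → Cyd
Cyd → Eli
Eli → Cal
Sam → Fay
Kai → Ben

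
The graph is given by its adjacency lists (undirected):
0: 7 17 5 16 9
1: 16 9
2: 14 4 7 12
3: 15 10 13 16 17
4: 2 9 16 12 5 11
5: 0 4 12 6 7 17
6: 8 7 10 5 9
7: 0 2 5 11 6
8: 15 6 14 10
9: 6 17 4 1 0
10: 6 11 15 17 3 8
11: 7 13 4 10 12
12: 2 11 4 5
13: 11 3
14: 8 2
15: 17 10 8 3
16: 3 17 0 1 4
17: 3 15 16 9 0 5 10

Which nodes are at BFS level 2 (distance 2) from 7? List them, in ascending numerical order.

Level 0: 7
Level 1: 0, 2, 5, 6, 11
Level 2: 4, 8, 9, 10, 12, 13, 14, 16, 17
Level 3: 1, 3, 15

4, 8, 9, 10, 12, 13, 14, 16, 17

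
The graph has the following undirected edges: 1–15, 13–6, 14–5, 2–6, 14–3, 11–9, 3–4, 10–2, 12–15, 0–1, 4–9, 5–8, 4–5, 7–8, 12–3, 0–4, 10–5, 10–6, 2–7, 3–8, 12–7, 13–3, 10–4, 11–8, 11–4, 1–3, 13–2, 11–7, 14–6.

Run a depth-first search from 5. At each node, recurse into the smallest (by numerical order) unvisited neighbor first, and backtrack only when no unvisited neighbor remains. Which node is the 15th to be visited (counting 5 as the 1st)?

Visit 5
5 → 4
4 → 0
0 → 1
1 → 3
3 → 8
8 → 7
7 → 2
2 → 6
6 → 10
6 → 13
6 → 14
7 → 11
11 → 9
7 → 12
12 → 15

Visit order: 5, 4, 0, 1, 3, 8, 7, 2, 6, 10, 13, 14, 11, 9, 12, 15

12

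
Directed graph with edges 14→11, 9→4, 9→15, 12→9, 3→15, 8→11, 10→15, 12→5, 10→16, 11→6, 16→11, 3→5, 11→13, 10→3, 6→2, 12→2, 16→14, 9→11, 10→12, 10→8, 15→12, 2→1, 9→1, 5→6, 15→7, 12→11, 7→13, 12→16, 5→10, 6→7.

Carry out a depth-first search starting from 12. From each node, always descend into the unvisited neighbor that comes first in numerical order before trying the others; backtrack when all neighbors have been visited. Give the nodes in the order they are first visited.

12 → 2 → 1 → 5 → 6 → 7 → 13 → 10 → 3 → 15 → 8 → 11 → 16 → 14 → 9 → 4

Visit 12
12 → 2
2 → 1
12 → 5
5 → 6
6 → 7
7 → 13
5 → 10
10 → 3
3 → 15
10 → 8
8 → 11
10 → 16
16 → 14
12 → 9
9 → 4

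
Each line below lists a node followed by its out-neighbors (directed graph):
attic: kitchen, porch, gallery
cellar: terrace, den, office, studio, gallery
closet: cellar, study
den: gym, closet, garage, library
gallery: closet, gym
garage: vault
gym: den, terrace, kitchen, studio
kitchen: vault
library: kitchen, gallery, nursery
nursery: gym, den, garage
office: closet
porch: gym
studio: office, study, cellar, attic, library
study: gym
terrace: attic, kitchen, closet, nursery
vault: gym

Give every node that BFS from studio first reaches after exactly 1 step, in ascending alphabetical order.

Level 0: studio
Level 1: attic, cellar, library, office, study
Level 2: closet, den, gallery, gym, kitchen, nursery, porch, terrace
Level 3: garage, vault

attic, cellar, library, office, study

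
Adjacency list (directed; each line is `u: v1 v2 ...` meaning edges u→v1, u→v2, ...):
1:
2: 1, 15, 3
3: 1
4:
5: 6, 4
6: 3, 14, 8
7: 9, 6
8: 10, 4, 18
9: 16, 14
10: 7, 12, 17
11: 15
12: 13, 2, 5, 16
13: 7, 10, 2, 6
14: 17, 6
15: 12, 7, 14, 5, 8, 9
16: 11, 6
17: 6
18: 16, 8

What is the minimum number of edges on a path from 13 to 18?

3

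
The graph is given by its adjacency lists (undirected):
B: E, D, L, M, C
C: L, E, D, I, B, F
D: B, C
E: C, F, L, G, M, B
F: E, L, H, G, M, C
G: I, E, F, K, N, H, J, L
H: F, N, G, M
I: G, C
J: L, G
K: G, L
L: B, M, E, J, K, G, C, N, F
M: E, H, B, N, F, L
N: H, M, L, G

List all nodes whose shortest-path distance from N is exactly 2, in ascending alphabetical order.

Level 0: N
Level 1: G, H, L, M
Level 2: B, C, E, F, I, J, K
Level 3: D

B, C, E, F, I, J, K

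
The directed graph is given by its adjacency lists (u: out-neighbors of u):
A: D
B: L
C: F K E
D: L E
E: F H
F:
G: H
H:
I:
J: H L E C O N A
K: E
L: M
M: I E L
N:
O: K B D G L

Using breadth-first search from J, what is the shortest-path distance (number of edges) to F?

2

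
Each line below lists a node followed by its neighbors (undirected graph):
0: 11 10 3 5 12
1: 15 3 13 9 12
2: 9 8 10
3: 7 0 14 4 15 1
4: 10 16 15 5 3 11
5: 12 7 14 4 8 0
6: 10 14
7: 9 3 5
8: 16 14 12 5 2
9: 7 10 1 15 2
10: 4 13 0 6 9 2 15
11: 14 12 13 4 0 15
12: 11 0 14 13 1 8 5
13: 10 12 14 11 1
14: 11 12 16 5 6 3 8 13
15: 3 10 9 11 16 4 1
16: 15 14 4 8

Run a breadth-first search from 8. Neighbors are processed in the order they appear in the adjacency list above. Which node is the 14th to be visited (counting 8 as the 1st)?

Visit 8; enqueue 16, 14, 12, 5, 2 → queue [16, 14, 12, 5, 2]
Visit 16; enqueue 15, 4 → queue [14, 12, 5, 2, 15, 4]
Visit 14; enqueue 11, 6, 3, 13 → queue [12, 5, 2, 15, 4, 11, 6, 3, 13]
Visit 12; enqueue 0, 1 → queue [5, 2, 15, 4, 11, 6, 3, 13, 0, 1]
Visit 5; enqueue 7 → queue [2, 15, 4, 11, 6, 3, 13, 0, 1, 7]
Visit 2; enqueue 9, 10 → queue [15, 4, 11, 6, 3, 13, 0, 1, 7, 9, 10]
Visit 15 → queue [4, 11, 6, 3, 13, 0, 1, 7, 9, 10]
Visit 4 → queue [11, 6, 3, 13, 0, 1, 7, 9, 10]
Visit 11 → queue [6, 3, 13, 0, 1, 7, 9, 10]
Visit 6 → queue [3, 13, 0, 1, 7, 9, 10]
Visit 3 → queue [13, 0, 1, 7, 9, 10]
Visit 13 → queue [0, 1, 7, 9, 10]
Visit 0 → queue [1, 7, 9, 10]
Visit 1 → queue [7, 9, 10]
Visit 7 → queue [9, 10]
Visit 9 → queue [10]
Visit 10 → queue []

Visit order: 8, 16, 14, 12, 5, 2, 15, 4, 11, 6, 3, 13, 0, 1, 7, 9, 10

1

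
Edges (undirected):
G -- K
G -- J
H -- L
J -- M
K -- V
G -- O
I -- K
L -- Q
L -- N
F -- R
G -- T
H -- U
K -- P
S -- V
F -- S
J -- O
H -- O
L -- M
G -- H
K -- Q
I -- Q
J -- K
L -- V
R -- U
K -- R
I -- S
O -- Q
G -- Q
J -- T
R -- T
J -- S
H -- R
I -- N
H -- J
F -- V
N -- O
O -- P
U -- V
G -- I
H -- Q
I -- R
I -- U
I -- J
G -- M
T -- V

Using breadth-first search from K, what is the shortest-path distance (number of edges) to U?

Level 0: K
Level 1: G, I, J, P, Q, R, V
Level 2: F, H, L, M, N, O, S, T, U
U first appears at level 2.

2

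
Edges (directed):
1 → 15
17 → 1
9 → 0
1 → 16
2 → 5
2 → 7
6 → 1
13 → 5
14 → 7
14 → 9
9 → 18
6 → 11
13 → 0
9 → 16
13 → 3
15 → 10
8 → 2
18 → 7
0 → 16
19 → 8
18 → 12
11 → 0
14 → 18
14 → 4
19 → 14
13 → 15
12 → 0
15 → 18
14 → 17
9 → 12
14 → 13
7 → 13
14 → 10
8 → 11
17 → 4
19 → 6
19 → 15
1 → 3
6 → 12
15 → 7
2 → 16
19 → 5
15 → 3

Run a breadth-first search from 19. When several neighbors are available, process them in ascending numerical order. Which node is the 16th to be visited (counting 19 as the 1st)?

17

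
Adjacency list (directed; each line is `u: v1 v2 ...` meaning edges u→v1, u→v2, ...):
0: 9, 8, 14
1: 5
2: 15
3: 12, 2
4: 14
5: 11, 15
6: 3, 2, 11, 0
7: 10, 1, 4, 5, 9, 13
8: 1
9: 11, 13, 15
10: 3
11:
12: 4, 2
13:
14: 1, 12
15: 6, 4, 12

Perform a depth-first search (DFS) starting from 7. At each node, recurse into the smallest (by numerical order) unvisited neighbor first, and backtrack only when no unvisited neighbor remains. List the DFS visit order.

Visit 7
7 → 1
1 → 5
5 → 11
5 → 15
15 → 4
4 → 14
14 → 12
12 → 2
15 → 6
6 → 0
0 → 8
0 → 9
9 → 13
6 → 3
7 → 10

7 -> 1 -> 5 -> 11 -> 15 -> 4 -> 14 -> 12 -> 2 -> 6 -> 0 -> 8 -> 9 -> 13 -> 3 -> 10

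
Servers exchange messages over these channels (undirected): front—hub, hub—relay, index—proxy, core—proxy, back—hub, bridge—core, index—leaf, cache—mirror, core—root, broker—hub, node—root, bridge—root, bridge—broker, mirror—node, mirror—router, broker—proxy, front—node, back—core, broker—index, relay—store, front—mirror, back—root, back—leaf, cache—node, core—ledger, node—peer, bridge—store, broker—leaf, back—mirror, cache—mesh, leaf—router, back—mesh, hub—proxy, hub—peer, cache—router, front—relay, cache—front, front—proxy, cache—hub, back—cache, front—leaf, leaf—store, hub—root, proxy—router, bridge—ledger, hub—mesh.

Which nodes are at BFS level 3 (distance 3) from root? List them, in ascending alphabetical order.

index, router

Level 0: root
Level 1: back, bridge, core, hub, node
Level 2: broker, cache, front, leaf, ledger, mesh, mirror, peer, proxy, relay, store
Level 3: index, router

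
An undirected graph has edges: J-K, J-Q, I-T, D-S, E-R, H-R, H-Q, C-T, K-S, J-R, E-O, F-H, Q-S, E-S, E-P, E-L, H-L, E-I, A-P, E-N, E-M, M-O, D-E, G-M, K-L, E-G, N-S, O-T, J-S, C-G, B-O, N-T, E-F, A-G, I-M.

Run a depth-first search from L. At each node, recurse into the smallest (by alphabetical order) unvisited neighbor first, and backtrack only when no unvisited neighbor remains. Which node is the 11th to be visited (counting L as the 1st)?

N

Visit L
L → E
E → D
D → S
S → J
J → K
J → Q
Q → H
H → F
H → R
S → N
N → T
T → C
C → G
G → A
A → P
G → M
M → I
M → O
O → B

Visit order: L, E, D, S, J, K, Q, H, F, R, N, T, C, G, A, P, M, I, O, B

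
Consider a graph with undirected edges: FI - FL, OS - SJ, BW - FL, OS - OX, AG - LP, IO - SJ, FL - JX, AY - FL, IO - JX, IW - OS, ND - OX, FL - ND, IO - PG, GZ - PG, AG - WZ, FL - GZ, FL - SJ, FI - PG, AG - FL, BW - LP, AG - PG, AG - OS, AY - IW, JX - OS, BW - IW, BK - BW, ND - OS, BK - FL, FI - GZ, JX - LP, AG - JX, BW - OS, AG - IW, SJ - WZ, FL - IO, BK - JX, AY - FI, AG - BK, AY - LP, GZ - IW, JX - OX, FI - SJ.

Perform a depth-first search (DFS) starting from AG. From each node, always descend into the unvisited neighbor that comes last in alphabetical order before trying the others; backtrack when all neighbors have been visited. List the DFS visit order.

Visit AG
AG → WZ
WZ → SJ
SJ → OS
OS → OX
OX → ND
ND → FL
FL → JX
JX → LP
LP → BW
BW → IW
IW → GZ
GZ → PG
PG → IO
PG → FI
FI → AY
BW → BK

AG WZ SJ OS OX ND FL JX LP BW IW GZ PG IO FI AY BK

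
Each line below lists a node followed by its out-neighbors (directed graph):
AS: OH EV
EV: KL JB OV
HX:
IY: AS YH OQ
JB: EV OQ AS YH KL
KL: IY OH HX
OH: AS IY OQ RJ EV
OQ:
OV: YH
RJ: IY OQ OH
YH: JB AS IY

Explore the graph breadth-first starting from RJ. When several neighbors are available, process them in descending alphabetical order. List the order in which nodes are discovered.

RJ -> OQ -> OH -> IY -> EV -> AS -> YH -> OV -> KL -> JB -> HX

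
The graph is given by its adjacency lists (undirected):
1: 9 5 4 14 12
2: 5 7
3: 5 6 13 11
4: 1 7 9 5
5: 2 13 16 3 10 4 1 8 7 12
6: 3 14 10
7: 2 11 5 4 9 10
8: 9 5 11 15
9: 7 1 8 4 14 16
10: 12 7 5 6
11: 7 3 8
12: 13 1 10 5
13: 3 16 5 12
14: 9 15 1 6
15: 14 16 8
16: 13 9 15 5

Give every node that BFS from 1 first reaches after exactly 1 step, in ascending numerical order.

4, 5, 9, 12, 14

Level 0: 1
Level 1: 4, 5, 9, 12, 14
Level 2: 2, 3, 6, 7, 8, 10, 13, 15, 16
Level 3: 11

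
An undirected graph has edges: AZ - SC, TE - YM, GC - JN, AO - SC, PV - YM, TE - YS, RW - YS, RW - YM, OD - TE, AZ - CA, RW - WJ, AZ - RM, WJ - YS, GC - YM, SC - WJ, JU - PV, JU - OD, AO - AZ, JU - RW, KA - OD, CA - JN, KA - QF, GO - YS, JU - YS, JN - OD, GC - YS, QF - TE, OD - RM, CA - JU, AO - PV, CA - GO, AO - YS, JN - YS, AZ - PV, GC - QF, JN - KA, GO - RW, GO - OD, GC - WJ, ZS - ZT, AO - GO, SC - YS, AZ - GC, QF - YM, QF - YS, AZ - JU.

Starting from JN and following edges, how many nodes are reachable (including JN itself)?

18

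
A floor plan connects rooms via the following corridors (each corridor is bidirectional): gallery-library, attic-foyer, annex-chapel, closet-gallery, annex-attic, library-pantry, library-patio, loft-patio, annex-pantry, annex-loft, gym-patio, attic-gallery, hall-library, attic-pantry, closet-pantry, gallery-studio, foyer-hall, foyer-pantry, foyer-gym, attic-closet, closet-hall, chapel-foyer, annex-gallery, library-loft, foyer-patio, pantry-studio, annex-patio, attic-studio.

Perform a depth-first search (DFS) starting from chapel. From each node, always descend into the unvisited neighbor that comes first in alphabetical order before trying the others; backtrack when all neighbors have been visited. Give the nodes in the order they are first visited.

chapel → annex → attic → closet → gallery → library → hall → foyer → gym → patio → loft → pantry → studio

Visit chapel
chapel → annex
annex → attic
attic → closet
closet → gallery
gallery → library
library → hall
hall → foyer
foyer → gym
gym → patio
patio → loft
foyer → pantry
pantry → studio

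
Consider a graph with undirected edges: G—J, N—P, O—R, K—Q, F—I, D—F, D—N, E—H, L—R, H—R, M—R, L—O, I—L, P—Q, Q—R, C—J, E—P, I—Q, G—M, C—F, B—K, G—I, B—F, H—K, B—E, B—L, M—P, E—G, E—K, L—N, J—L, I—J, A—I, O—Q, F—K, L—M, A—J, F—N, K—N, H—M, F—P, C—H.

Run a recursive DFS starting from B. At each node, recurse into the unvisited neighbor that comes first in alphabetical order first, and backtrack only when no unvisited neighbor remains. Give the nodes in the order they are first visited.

B E G I A J C F D N K H M L O Q P R

Visit B
B → E
E → G
G → I
I → A
A → J
J → C
C → F
F → D
D → N
N → K
K → H
H → M
M → L
L → O
O → Q
Q → P
Q → R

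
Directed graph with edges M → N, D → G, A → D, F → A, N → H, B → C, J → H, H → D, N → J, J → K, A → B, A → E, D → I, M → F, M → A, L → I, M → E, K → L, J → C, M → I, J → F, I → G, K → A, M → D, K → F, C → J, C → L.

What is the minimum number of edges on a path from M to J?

2

Level 0: M
Level 1: A, D, E, F, I, N
Level 2: B, G, H, J
Level 3: C, K
Level 4: L
J first appears at level 2.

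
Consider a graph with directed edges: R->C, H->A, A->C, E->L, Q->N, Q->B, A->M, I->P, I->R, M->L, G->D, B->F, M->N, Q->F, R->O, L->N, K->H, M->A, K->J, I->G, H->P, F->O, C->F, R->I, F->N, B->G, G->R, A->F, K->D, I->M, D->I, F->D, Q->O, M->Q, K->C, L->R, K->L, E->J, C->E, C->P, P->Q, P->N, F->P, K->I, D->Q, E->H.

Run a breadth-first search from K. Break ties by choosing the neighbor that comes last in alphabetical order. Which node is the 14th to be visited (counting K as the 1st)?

Visit K; enqueue L, J, I, H, D, C → queue [L, J, I, H, D, C]
Visit L; enqueue R, N → queue [J, I, H, D, C, R, N]
Visit J → queue [I, H, D, C, R, N]
Visit I; enqueue P, M, G → queue [H, D, C, R, N, P, M, G]
Visit H; enqueue A → queue [D, C, R, N, P, M, G, A]
Visit D; enqueue Q → queue [C, R, N, P, M, G, A, Q]
Visit C; enqueue F, E → queue [R, N, P, M, G, A, Q, F, E]
Visit R; enqueue O → queue [N, P, M, G, A, Q, F, E, O]
Visit N → queue [P, M, G, A, Q, F, E, O]
Visit P → queue [M, G, A, Q, F, E, O]
Visit M → queue [G, A, Q, F, E, O]
Visit G → queue [A, Q, F, E, O]
Visit A → queue [Q, F, E, O]
Visit Q; enqueue B → queue [F, E, O, B]
Visit F → queue [E, O, B]
Visit E → queue [O, B]
Visit O → queue [B]
Visit B → queue []

Visit order: K, L, J, I, H, D, C, R, N, P, M, G, A, Q, F, E, O, B

Q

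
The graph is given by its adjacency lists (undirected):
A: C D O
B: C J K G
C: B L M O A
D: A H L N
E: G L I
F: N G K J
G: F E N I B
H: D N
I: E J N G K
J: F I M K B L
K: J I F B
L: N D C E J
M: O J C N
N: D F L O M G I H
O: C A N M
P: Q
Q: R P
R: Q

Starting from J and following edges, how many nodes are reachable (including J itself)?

BFS from J visits: J, F, I, M, K, B, L, N, G, E, O, C, D, H, A
Reachable nodes: 15 of 18 total.

15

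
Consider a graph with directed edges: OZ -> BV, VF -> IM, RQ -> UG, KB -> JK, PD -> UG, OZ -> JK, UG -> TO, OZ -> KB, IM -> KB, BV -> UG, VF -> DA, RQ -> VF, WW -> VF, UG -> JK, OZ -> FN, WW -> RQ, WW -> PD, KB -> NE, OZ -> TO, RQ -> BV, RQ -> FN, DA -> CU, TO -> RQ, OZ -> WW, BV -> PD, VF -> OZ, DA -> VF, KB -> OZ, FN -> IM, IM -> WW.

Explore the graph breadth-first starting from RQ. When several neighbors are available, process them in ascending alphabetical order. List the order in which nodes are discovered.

Visit RQ; enqueue BV, FN, UG, VF → queue [BV, FN, UG, VF]
Visit BV; enqueue PD → queue [FN, UG, VF, PD]
Visit FN; enqueue IM → queue [UG, VF, PD, IM]
Visit UG; enqueue JK, TO → queue [VF, PD, IM, JK, TO]
Visit VF; enqueue DA, OZ → queue [PD, IM, JK, TO, DA, OZ]
Visit PD → queue [IM, JK, TO, DA, OZ]
Visit IM; enqueue KB, WW → queue [JK, TO, DA, OZ, KB, WW]
Visit JK → queue [TO, DA, OZ, KB, WW]
Visit TO → queue [DA, OZ, KB, WW]
Visit DA; enqueue CU → queue [OZ, KB, WW, CU]
Visit OZ → queue [KB, WW, CU]
Visit KB; enqueue NE → queue [WW, CU, NE]
Visit WW → queue [CU, NE]
Visit CU → queue [NE]
Visit NE → queue []

RQ BV FN UG VF PD IM JK TO DA OZ KB WW CU NE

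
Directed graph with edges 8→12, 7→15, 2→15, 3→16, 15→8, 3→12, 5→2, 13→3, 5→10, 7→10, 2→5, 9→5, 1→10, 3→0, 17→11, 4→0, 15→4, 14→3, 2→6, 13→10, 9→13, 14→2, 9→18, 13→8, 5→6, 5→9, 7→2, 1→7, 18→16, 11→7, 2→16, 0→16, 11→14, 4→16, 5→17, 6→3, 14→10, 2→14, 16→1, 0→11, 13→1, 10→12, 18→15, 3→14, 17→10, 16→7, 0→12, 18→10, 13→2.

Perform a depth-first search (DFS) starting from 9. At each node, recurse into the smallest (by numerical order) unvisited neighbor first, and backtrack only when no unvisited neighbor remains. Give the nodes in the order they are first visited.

9 -> 5 -> 2 -> 6 -> 3 -> 0 -> 11 -> 7 -> 10 -> 12 -> 15 -> 4 -> 16 -> 1 -> 8 -> 14 -> 17 -> 13 -> 18

Visit 9
9 → 5
5 → 2
2 → 6
6 → 3
3 → 0
0 → 11
11 → 7
7 → 10
10 → 12
7 → 15
15 → 4
4 → 16
16 → 1
15 → 8
11 → 14
5 → 17
9 → 13
9 → 18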